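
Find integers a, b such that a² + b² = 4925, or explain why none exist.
5² + 70² (a=5, b=70)

Factorization: 4925 = 5^2 × 197
By Fermat: n is sum of two squares iff every prime p ≡ 3 (mod 4) appears to even power.
All primes ≡ 3 (mod 4) appear to even power.
Search a = 0, 1, 2, … for 4925 - a² a perfect square: first hit at a = 5: 4925 - 25 = 4900 = 70².
4925 = 5² + 70² = 25 + 4900 ✓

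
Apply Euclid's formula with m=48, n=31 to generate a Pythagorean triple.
(1343, 2976, 3265)

Euclid's formula: a = m² - n², b = 2mn, c = m² + n²
m = 48, n = 31
a = 48² - 31² = 2304 - 961 = 1343
b = 2 × 48 × 31 = 2976
c = 48² + 31² = 2304 + 961 = 3265
Verification: 1343² + 2976² = 1803649 + 8856576 = 10660225 = 3265² ✓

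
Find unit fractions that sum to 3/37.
1/13 + 1/241 + 1/115921

Greedy algorithm:
3/37: ceiling(37/3) = 13, use 1/13
2/481: ceiling(481/2) = 241, use 1/241
1/115921: ceiling(115921/1) = 115921, use 1/115921
Result: 3/37 = 1/13 + 1/241 + 1/115921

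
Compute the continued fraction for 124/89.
[1; 2, 1, 1, 5, 3]

Euclidean algorithm steps:
124 = 1 × 89 + 35
89 = 2 × 35 + 19
35 = 1 × 19 + 16
19 = 1 × 16 + 3
16 = 5 × 3 + 1
3 = 3 × 1 + 0
Continued fraction: [1; 2, 1, 1, 5, 3]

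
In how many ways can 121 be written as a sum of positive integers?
2056148051

p(n) counts ways to write n as a sum of positive integers (order ignored).
Euler's pentagonal recurrence: p(k) = p(k-1) + p(k-2) - p(k-5) - p(k-7) + p(k-12) + p(k-15) - ... (offsets j(3j∓1)/2, signs ++--, p(0)=1, p(<0)=0).
DP table for k = 0..120: p(0)=1, p(1)=1, p(2)=2, p(3)=3, p(4)=5, p(5)=7, p(6)=11, p(7)=15, p(8)=22, p(9)=30, p(10)=42, p(11)=56, p(12)=77, p(13)=101, p(14)=135, p(15)=176, p(16)=231, p(17)=297, p(18)=385, p(19)=490, p(20)=627, p(21)=792, p(22)=1002, p(23)=1255, p(24)=1575, p(25)=1958, p(26)=2436, p(27)=3010, p(28)=3718, p(29)=4565, p(30)=5604, p(31)=6842, p(32)=8349, p(33)=10143, p(34)=12310, p(35)=14883, p(36)=17977, p(37)=21637, p(38)=26015, p(39)=31185, p(40)=37338, p(41)=44583, p(42)=53174, p(43)=63261, p(44)=75175, p(45)=89134, p(46)=105558, p(47)=124754, p(48)=147273, p(49)=173525, p(50)=204226, p(51)=239943, p(52)=281589, p(53)=329931, p(54)=386155, p(55)=451276, p(56)=526823, p(57)=614154, p(58)=715220, p(59)=831820, p(60)=966467, p(61)=1121505, p(62)=1300156, p(63)=1505499, p(64)=1741630, p(65)=2012558, p(66)=2323520, p(67)=2679689, p(68)=3087735, p(69)=3554345, p(70)=4087968, p(71)=4697205, p(72)=5392783, p(73)=6185689, p(74)=7089500, p(75)=8118264, p(76)=9289091, p(77)=10619863, p(78)=12132164, p(79)=13848650, p(80)=15796476, p(81)=18004327, p(82)=20506255, p(83)=23338469, p(84)=26543660, p(85)=30167357, p(86)=34262962, p(87)=38887673, p(88)=44108109, p(89)=49995925, p(90)=56634173, p(91)=64112359, p(92)=72533807, p(93)=82010177, p(94)=92669720, p(95)=104651419, p(96)=118114304, p(97)=133230930, p(98)=150198136, p(99)=169229875, p(100)=190569292, p(101)=214481126, p(102)=241265379, p(103)=271248950, p(104)=304801365, p(105)=342325709, p(106)=384276336, p(107)=431149389, p(108)=483502844, p(109)=541946240, p(110)=607163746, p(111)=679903203, p(112)=761002156, p(113)=851376628, p(114)=952050665, p(115)=1064144451, p(116)=1188908248, p(117)=1327710076, p(118)=1482074143, p(119)=1653668665, p(120)=1844349560.
Final step: p(121) = p(120) + p(119) - p(116) - p(114) + p(109) + p(106) - p(99) - p(95) + p(86) + p(81) - p(70) - p(64) + p(51) + p(44) - p(29) - p(21) + p(4)
= 1844349560 + 1653668665 - 1188908248 - 952050665 + 541946240 + 384276336 - 169229875 - 104651419 + 34262962 + 18004327 - 4087968 - 1741630 + 239943 + 75175 - 4565 - 792 + 5
= 2056148051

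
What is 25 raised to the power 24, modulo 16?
1

Repeated squaring. Binary of 24 = 11000.
25^1 ≡ 9 (mod 16); 25^2 ≡ 1 (mod 16); 25^4 ≡ 1 (mod 16); 25^8 ≡ 1 (mod 16); 25^16 ≡ 1 (mod 16)
25^24 = 25^8 × 25^16 ≡ 1 (mod 16)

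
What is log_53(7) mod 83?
46

Baby-step giant-step with step n = ⌈√83⌉ = 10.
Baby steps 53^j mod 83 (j:value) for j=0..9: 0:1, 1:53, 2:70, 3:58, 4:3, 5:76, 6:44, 7:8, 8:9, 9:62.
Giant-step multiplier: 53^(-10) ≡ 53^(82-10) = 53^72 ≡ 61 (mod 83).
Giant steps γ_i = 7·61^i mod 83: γ_0=7, γ_1=12, γ_2=68, γ_3=81, γ_4=44 (in table at j=6).
x = i·n + j = 4·10 + 6 = 46.
Check: 53^46 ≡ 7 (mod 83).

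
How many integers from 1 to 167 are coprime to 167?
166

167 = 167
φ(n) = n × ∏(1 - 1/p) for each prime p dividing n
φ(167) = 167 × (1 - 1/167) = 166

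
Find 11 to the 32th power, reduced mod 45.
31

Repeated squaring. Binary of 32 = 100000.
11^1 ≡ 11 (mod 45); 11^2 ≡ 31 (mod 45); 11^4 ≡ 16 (mod 45); 11^8 ≡ 31 (mod 45); 11^16 ≡ 16 (mod 45); 11^32 ≡ 31 (mod 45)
11^32 = 11^32 ≡ 31 (mod 45)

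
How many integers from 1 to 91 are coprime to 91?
72

91 = 7 × 13
φ(n) = n × ∏(1 - 1/p) for each prime p dividing n
φ(91) = 91 × (1 - 1/7) × (1 - 1/13) = 72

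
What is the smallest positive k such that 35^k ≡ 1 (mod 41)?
40

41 is prime, so ord(35) divides φ(41) = 40.
Divisors of 40: 1, 2, 4, 5, 8, 10, 20, 40.
Repeated squaring: 35^1 ≡ 35, 35^2 ≡ 36, 35^4 ≡ 25, 35^8 ≡ 10, 35^16 ≡ 18, 35^32 ≡ 37 (mod 41).
Test 35^d mod 41 for each divisor d in increasing order:
35^1 ≡ 35
35^2 ≡ 36
35^4 ≡ 25
35^5 = 35^4·35^1 ≡ 14
35^8 ≡ 10
35^10 = 35^8·35^2 ≡ 32
35^20 = 35^16·35^4 ≡ 40
35^40 = 35^32·35^8 ≡ 1  ← first divisor giving 1
The order is 40.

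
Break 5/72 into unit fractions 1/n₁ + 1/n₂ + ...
1/15 + 1/360

Greedy algorithm:
5/72: ceiling(72/5) = 15, use 1/15
1/360: ceiling(360/1) = 360, use 1/360
Result: 5/72 = 1/15 + 1/360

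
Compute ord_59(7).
29

59 is prime, so ord(7) divides φ(59) = 58.
Divisors of 58: 1, 2, 29, 58.
Repeated squaring: 7^1 ≡ 7, 7^2 ≡ 49, 7^4 ≡ 41, 7^8 ≡ 29, 7^16 ≡ 15, 7^32 ≡ 48 (mod 59).
Test 7^d mod 59 for each divisor d in increasing order:
7^1 ≡ 7
7^2 ≡ 49
7^29 = 7^16·7^8·7^4·7^1 ≡ 1  ← first divisor giving 1
The order is 29.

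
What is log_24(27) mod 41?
25

Baby-step giant-step with step n = ⌈√41⌉ = 7.
Baby steps 24^j mod 41 (j:value) for j=0..6: 0:1, 1:24, 2:2, 3:7, 4:4, 5:14, 6:8.
Giant-step multiplier: 24^(-7) ≡ 24^(40-7) = 24^33 ≡ 22 (mod 41).
Giant steps γ_i = 27·22^i mod 41: γ_0=27, γ_1=20, γ_2=30, γ_3=4 (in table at j=4).
x = i·n + j = 3·7 + 4 = 25.
Check: 24^25 ≡ 27 (mod 41).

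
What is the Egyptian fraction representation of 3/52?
1/18 + 1/468

Greedy algorithm:
3/52: ceiling(52/3) = 18, use 1/18
1/468: ceiling(468/1) = 468, use 1/468
Result: 3/52 = 1/18 + 1/468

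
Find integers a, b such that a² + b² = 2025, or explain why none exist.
0² + 45² (a=0, b=45)

Factorization: 2025 = 3^4 × 5^2
By Fermat: n is sum of two squares iff every prime p ≡ 3 (mod 4) appears to even power.
All primes ≡ 3 (mod 4) appear to even power.
Search a = 0, 1, 2, … for 2025 - a² a perfect square: first hit at a = 0: 2025 - 0 = 2025 = 45².
2025 = 0² + 45² = 0 + 2025 ✓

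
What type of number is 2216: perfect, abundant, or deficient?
deficient

Proper divisors of 2216: sum = 1 + 2 + 4 + 8 + 277 + 554 + 1108 = 1954
Since 1954 < 2216, 2216 is deficient.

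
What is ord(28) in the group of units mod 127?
18

127 is prime, so ord(28) divides φ(127) = 126.
Divisors of 126: 1, 2, 3, 6, 7, 9, 14, 18, 21, 42, 63, 126.
Repeated squaring: 28^1 ≡ 28, 28^2 ≡ 22, 28^4 ≡ 103, 28^8 ≡ 68, 28^16 ≡ 52, 28^32 ≡ 37, 28^64 ≡ 99 (mod 127).
Test 28^d mod 127 for each divisor d in increasing order:
28^1 ≡ 28
28^2 ≡ 22
28^3 = 28^2·28^1 ≡ 108
28^6 = 28^4·28^2 ≡ 107
28^7 = 28^4·28^2·28^1 ≡ 75
28^9 = 28^8·28^1 ≡ 126
28^14 = 28^8·28^4·28^2 ≡ 37
28^18 = 28^16·28^2 ≡ 1  ← first divisor giving 1
The order is 18.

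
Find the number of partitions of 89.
49995925

p(n) counts ways to write n as a sum of positive integers (order ignored).
Euler's pentagonal recurrence: p(k) = p(k-1) + p(k-2) - p(k-5) - p(k-7) + p(k-12) + p(k-15) - ... (offsets j(3j∓1)/2, signs ++--, p(0)=1, p(<0)=0).
DP table for k = 0..88: p(0)=1, p(1)=1, p(2)=2, p(3)=3, p(4)=5, p(5)=7, p(6)=11, p(7)=15, p(8)=22, p(9)=30, p(10)=42, p(11)=56, p(12)=77, p(13)=101, p(14)=135, p(15)=176, p(16)=231, p(17)=297, p(18)=385, p(19)=490, p(20)=627, p(21)=792, p(22)=1002, p(23)=1255, p(24)=1575, p(25)=1958, p(26)=2436, p(27)=3010, p(28)=3718, p(29)=4565, p(30)=5604, p(31)=6842, p(32)=8349, p(33)=10143, p(34)=12310, p(35)=14883, p(36)=17977, p(37)=21637, p(38)=26015, p(39)=31185, p(40)=37338, p(41)=44583, p(42)=53174, p(43)=63261, p(44)=75175, p(45)=89134, p(46)=105558, p(47)=124754, p(48)=147273, p(49)=173525, p(50)=204226, p(51)=239943, p(52)=281589, p(53)=329931, p(54)=386155, p(55)=451276, p(56)=526823, p(57)=614154, p(58)=715220, p(59)=831820, p(60)=966467, p(61)=1121505, p(62)=1300156, p(63)=1505499, p(64)=1741630, p(65)=2012558, p(66)=2323520, p(67)=2679689, p(68)=3087735, p(69)=3554345, p(70)=4087968, p(71)=4697205, p(72)=5392783, p(73)=6185689, p(74)=7089500, p(75)=8118264, p(76)=9289091, p(77)=10619863, p(78)=12132164, p(79)=13848650, p(80)=15796476, p(81)=18004327, p(82)=20506255, p(83)=23338469, p(84)=26543660, p(85)=30167357, p(86)=34262962, p(87)=38887673, p(88)=44108109.
Final step: p(89) = p(88) + p(87) - p(84) - p(82) + p(77) + p(74) - p(67) - p(63) + p(54) + p(49) - p(38) - p(32) + p(19) + p(12)
= 44108109 + 38887673 - 26543660 - 20506255 + 10619863 + 7089500 - 2679689 - 1505499 + 386155 + 173525 - 26015 - 8349 + 490 + 77
= 49995925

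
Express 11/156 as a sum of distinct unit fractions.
1/15 + 1/260

Greedy algorithm:
11/156: ceiling(156/11) = 15, use 1/15
1/260: ceiling(260/1) = 260, use 1/260
Result: 11/156 = 1/15 + 1/260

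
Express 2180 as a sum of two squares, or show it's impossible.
8² + 46² (a=8, b=46)

Factorization: 2180 = 2^2 × 5 × 109
By Fermat: n is sum of two squares iff every prime p ≡ 3 (mod 4) appears to even power.
All primes ≡ 3 (mod 4) appear to even power.
Search a = 0, 1, 2, … for 2180 - a² a perfect square: first hit at a = 8: 2180 - 64 = 2116 = 46².
2180 = 8² + 46² = 64 + 2116 ✓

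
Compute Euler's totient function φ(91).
72

91 = 7 × 13
φ(n) = n × ∏(1 - 1/p) for each prime p dividing n
φ(91) = 91 × (1 - 1/7) × (1 - 1/13) = 72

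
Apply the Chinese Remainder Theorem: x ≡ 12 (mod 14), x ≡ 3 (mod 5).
68

Using Chinese Remainder Theorem:
M = 14 × 5 = 70
M1 = 5, M2 = 14
y1 = 5^(-1) mod 14 = 3
y2 = 14^(-1) mod 5 = 4
x = (12×5×3 + 3×14×4) mod 70 = 68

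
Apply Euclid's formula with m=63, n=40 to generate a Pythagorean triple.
(2369, 5040, 5569)

Euclid's formula: a = m² - n², b = 2mn, c = m² + n²
m = 63, n = 40
a = 63² - 40² = 3969 - 1600 = 2369
b = 2 × 63 × 40 = 5040
c = 63² + 40² = 3969 + 1600 = 5569
Verification: 2369² + 5040² = 5612161 + 25401600 = 31013761 = 5569² ✓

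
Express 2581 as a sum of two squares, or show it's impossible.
9² + 50² (a=9, b=50)

Factorization: 2581 = 29 × 89
By Fermat: n is sum of two squares iff every prime p ≡ 3 (mod 4) appears to even power.
All primes ≡ 3 (mod 4) appear to even power.
Search a = 0, 1, 2, … for 2581 - a² a perfect square: first hit at a = 9: 2581 - 81 = 2500 = 50².
2581 = 9² + 50² = 81 + 2500 ✓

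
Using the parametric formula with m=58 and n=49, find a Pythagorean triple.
(963, 5684, 5765)

Euclid's formula: a = m² - n², b = 2mn, c = m² + n²
m = 58, n = 49
a = 58² - 49² = 3364 - 2401 = 963
b = 2 × 58 × 49 = 5684
c = 58² + 49² = 3364 + 2401 = 5765
Verification: 963² + 5684² = 927369 + 32307856 = 33235225 = 5765² ✓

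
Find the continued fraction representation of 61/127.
[0; 2, 12, 5]

Euclidean algorithm steps:
61 = 0 × 127 + 61
127 = 2 × 61 + 5
61 = 12 × 5 + 1
5 = 5 × 1 + 0
Continued fraction: [0; 2, 12, 5]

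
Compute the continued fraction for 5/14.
[0; 2, 1, 4]

Euclidean algorithm steps:
5 = 0 × 14 + 5
14 = 2 × 5 + 4
5 = 1 × 4 + 1
4 = 4 × 1 + 0
Continued fraction: [0; 2, 1, 4]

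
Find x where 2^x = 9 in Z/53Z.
34

Baby-step giant-step with step n = ⌈√53⌉ = 8.
Baby steps 2^j mod 53 (j:value) for j=0..7: 0:1, 1:2, 2:4, 3:8, 4:16, 5:32, 6:11, 7:22.
Giant-step multiplier: 2^(-8) ≡ 2^(52-8) = 2^44 ≡ 47 (mod 53).
Giant steps γ_i = 9·47^i mod 53: γ_0=9, γ_1=52, γ_2=6, γ_3=17, γ_4=4 (in table at j=2).
x = i·n + j = 4·8 + 2 = 34.
Check: 2^34 ≡ 9 (mod 53).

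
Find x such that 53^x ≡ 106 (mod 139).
48

Baby-step giant-step with step n = ⌈√139⌉ = 12.
Baby steps 53^j mod 139 (j:value) for j=0..11: 0:1, 1:53, 2:29, 3:8, 4:7, 5:93, 6:64, 7:56, 8:49, 9:95, 10:31, 11:114.
Giant-step multiplier: 53^(-12) ≡ 53^(138-12) = 53^126 ≡ 77 (mod 139).
Giant steps γ_i = 106·77^i mod 139: γ_0=106, γ_1=100, γ_2=55, γ_3=65, γ_4=1 (in table at j=0).
x = i·n + j = 4·12 + 0 = 48.
Check: 53^48 ≡ 106 (mod 139).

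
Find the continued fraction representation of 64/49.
[1; 3, 3, 1, 3]

Euclidean algorithm steps:
64 = 1 × 49 + 15
49 = 3 × 15 + 4
15 = 3 × 4 + 3
4 = 1 × 3 + 1
3 = 3 × 1 + 0
Continued fraction: [1; 3, 3, 1, 3]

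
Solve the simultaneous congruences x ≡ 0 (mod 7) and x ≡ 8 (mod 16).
56

Using Chinese Remainder Theorem:
M = 7 × 16 = 112
M1 = 16, M2 = 7
y1 = 16^(-1) mod 7 = 4
y2 = 7^(-1) mod 16 = 7
x = (0×16×4 + 8×7×7) mod 112 = 56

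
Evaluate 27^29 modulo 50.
37

Repeated squaring. Binary of 29 = 11101.
27^1 ≡ 27 (mod 50); 27^2 ≡ 29 (mod 50); 27^4 ≡ 41 (mod 50); 27^8 ≡ 31 (mod 50); 27^16 ≡ 11 (mod 50)
27^29 = 27^1 × 27^4 × 27^8 × 27^16 ≡ 37 (mod 50)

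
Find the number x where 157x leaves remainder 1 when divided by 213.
19

gcd(157, 213) = 1, so the inverse exists.
Extended Euclidean algorithm on (213, 157):
213 = 1 × 157 + 56  ⟹  56 = (1)·213 + (-1)·157
157 = 2 × 56 + 45  ⟹  45 = (-2)·213 + (3)·157
56 = 1 × 45 + 11  ⟹  11 = (3)·213 + (-4)·157
45 = 4 × 11 + 1  ⟹  1 = (-14)·213 + (19)·157
So (19)·157 ≡ 1 (mod 213), i.e. 157^(-1) ≡ 19 (mod 213).
Check: 157 × 19 = 2983 ≡ 1 (mod 213)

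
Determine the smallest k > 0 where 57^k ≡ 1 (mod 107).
53

107 is prime, so ord(57) divides φ(107) = 106.
Divisors of 106: 1, 2, 53, 106.
Repeated squaring: 57^1 ≡ 57, 57^2 ≡ 39, 57^4 ≡ 23, 57^8 ≡ 101, 57^16 ≡ 36, 57^32 ≡ 12, 57^64 ≡ 37 (mod 107).
Test 57^d mod 107 for each divisor d in increasing order:
57^1 ≡ 57
57^2 ≡ 39
57^53 = 57^32·57^16·57^4·57^1 ≡ 1  ← first divisor giving 1
The order is 53.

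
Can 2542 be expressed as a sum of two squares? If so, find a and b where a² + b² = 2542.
Not possible

Factorization: 2542 = 2 × 31 × 41
By Fermat: n is sum of two squares iff every prime p ≡ 3 (mod 4) appears to even power.
Prime(s) ≡ 3 (mod 4) with odd exponent: [(31, 1)]
Therefore 2542 cannot be expressed as a² + b².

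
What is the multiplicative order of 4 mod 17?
4

17 is prime, so ord(4) divides φ(17) = 16.
Divisors of 16: 1, 2, 4, 8, 16.
Repeated squaring: 4^1 ≡ 4, 4^2 ≡ 16, 4^4 ≡ 1, 4^8 ≡ 1, 4^16 ≡ 1 (mod 17).
Test 4^d mod 17 for each divisor d in increasing order:
4^1 ≡ 4
4^2 ≡ 16
4^4 ≡ 1  ← first divisor giving 1
The order is 4.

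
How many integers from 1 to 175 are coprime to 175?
120

175 = 5^2 × 7
φ(n) = n × ∏(1 - 1/p) for each prime p dividing n
φ(175) = 175 × (1 - 1/5) × (1 - 1/7) = 120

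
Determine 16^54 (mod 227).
182

Repeated squaring. Binary of 54 = 110110.
16^1 ≡ 16 (mod 227); 16^2 ≡ 29 (mod 227); 16^4 ≡ 160 (mod 227); 16^8 ≡ 176 (mod 227); 16^16 ≡ 104 (mod 227); 16^32 ≡ 147 (mod 227)
16^54 = 16^2 × 16^4 × 16^16 × 16^32 ≡ 182 (mod 227)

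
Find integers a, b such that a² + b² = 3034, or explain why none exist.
3² + 55² (a=3, b=55)

Factorization: 3034 = 2 × 37 × 41
By Fermat: n is sum of two squares iff every prime p ≡ 3 (mod 4) appears to even power.
All primes ≡ 3 (mod 4) appear to even power.
Search a = 0, 1, 2, … for 3034 - a² a perfect square: first hit at a = 3: 3034 - 9 = 3025 = 55².
3034 = 3² + 55² = 9 + 3025 ✓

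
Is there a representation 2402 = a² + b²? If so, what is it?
1² + 49² (a=1, b=49)

Factorization: 2402 = 2 × 1201
By Fermat: n is sum of two squares iff every prime p ≡ 3 (mod 4) appears to even power.
All primes ≡ 3 (mod 4) appear to even power.
Search a = 0, 1, 2, … for 2402 - a² a perfect square: first hit at a = 1: 2402 - 1 = 2401 = 49².
2402 = 1² + 49² = 1 + 2401 ✓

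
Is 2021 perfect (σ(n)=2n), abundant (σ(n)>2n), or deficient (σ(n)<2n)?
deficient

Proper divisors of 2021: sum = 1 + 43 + 47 = 91
Since 91 < 2021, 2021 is deficient.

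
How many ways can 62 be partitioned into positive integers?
1300156

p(n) counts ways to write n as a sum of positive integers (order ignored).
Euler's pentagonal recurrence: p(k) = p(k-1) + p(k-2) - p(k-5) - p(k-7) + p(k-12) + p(k-15) - ... (offsets j(3j∓1)/2, signs ++--, p(0)=1, p(<0)=0).
DP table for k = 0..61: p(0)=1, p(1)=1, p(2)=2, p(3)=3, p(4)=5, p(5)=7, p(6)=11, p(7)=15, p(8)=22, p(9)=30, p(10)=42, p(11)=56, p(12)=77, p(13)=101, p(14)=135, p(15)=176, p(16)=231, p(17)=297, p(18)=385, p(19)=490, p(20)=627, p(21)=792, p(22)=1002, p(23)=1255, p(24)=1575, p(25)=1958, p(26)=2436, p(27)=3010, p(28)=3718, p(29)=4565, p(30)=5604, p(31)=6842, p(32)=8349, p(33)=10143, p(34)=12310, p(35)=14883, p(36)=17977, p(37)=21637, p(38)=26015, p(39)=31185, p(40)=37338, p(41)=44583, p(42)=53174, p(43)=63261, p(44)=75175, p(45)=89134, p(46)=105558, p(47)=124754, p(48)=147273, p(49)=173525, p(50)=204226, p(51)=239943, p(52)=281589, p(53)=329931, p(54)=386155, p(55)=451276, p(56)=526823, p(57)=614154, p(58)=715220, p(59)=831820, p(60)=966467, p(61)=1121505.
Final step: p(62) = p(61) + p(60) - p(57) - p(55) + p(50) + p(47) - p(40) - p(36) + p(27) + p(22) - p(11) - p(5)
= 1121505 + 966467 - 614154 - 451276 + 204226 + 124754 - 37338 - 17977 + 3010 + 1002 - 56 - 7
= 1300156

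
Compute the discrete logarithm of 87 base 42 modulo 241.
192

Baby-step giant-step with step n = ⌈√241⌉ = 16.
Baby steps 42^j mod 241 (j:value) for j=0..15: 0:1, 1:42, 2:77, 3:101, 4:145, 5:65, 6:79, 7:185, 8:58, 9:26, 10:128, 11:74, 12:216, 13:155, 14:3, 15:126.
Giant-step multiplier: 42^(-16) ≡ 42^(240-16) = 42^224 ≡ 24 (mod 241).
Giant steps γ_i = 87·24^i mod 241: γ_0=87, γ_1=160, γ_2=225, γ_3=98, γ_4=183, γ_5=54, γ_6=91, γ_7=15, γ_8=119, γ_9=205, γ_10=100, γ_11=231, γ_12=1 (in table at j=0).
x = i·n + j = 12·16 + 0 = 192.
Check: 42^192 ≡ 87 (mod 241).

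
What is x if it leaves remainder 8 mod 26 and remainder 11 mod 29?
736

Using Chinese Remainder Theorem:
M = 26 × 29 = 754
M1 = 29, M2 = 26
y1 = 29^(-1) mod 26 = 9
y2 = 26^(-1) mod 29 = 19
x = (8×29×9 + 11×26×19) mod 754 = 736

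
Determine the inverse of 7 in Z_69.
10

gcd(7, 69) = 1, so the inverse exists.
Extended Euclidean algorithm on (69, 7):
69 = 9 × 7 + 6  ⟹  6 = (1)·69 + (-9)·7
7 = 1 × 6 + 1  ⟹  1 = (-1)·69 + (10)·7
So (10)·7 ≡ 1 (mod 69), i.e. 7^(-1) ≡ 10 (mod 69).
Check: 7 × 10 = 70 ≡ 1 (mod 69)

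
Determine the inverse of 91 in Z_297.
235

gcd(91, 297) = 1, so the inverse exists.
Extended Euclidean algorithm on (297, 91):
297 = 3 × 91 + 24  ⟹  24 = (1)·297 + (-3)·91
91 = 3 × 24 + 19  ⟹  19 = (-3)·297 + (10)·91
24 = 1 × 19 + 5  ⟹  5 = (4)·297 + (-13)·91
19 = 3 × 5 + 4  ⟹  4 = (-15)·297 + (49)·91
5 = 1 × 4 + 1  ⟹  1 = (19)·297 + (-62)·91
So (-62)·91 ≡ 1 (mod 297), i.e. 91^(-1) ≡ -62 ≡ 235 (mod 297).
Check: 91 × 235 = 21385 ≡ 1 (mod 297)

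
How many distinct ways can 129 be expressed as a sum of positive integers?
4835271870

p(n) counts ways to write n as a sum of positive integers (order ignored).
Euler's pentagonal recurrence: p(k) = p(k-1) + p(k-2) - p(k-5) - p(k-7) + p(k-12) + p(k-15) - ... (offsets j(3j∓1)/2, signs ++--, p(0)=1, p(<0)=0).
DP table for k = 0..128: p(0)=1, p(1)=1, p(2)=2, p(3)=3, p(4)=5, p(5)=7, p(6)=11, p(7)=15, p(8)=22, p(9)=30, p(10)=42, p(11)=56, p(12)=77, p(13)=101, p(14)=135, p(15)=176, p(16)=231, p(17)=297, p(18)=385, p(19)=490, p(20)=627, p(21)=792, p(22)=1002, p(23)=1255, p(24)=1575, p(25)=1958, p(26)=2436, p(27)=3010, p(28)=3718, p(29)=4565, p(30)=5604, p(31)=6842, p(32)=8349, p(33)=10143, p(34)=12310, p(35)=14883, p(36)=17977, p(37)=21637, p(38)=26015, p(39)=31185, p(40)=37338, p(41)=44583, p(42)=53174, p(43)=63261, p(44)=75175, p(45)=89134, p(46)=105558, p(47)=124754, p(48)=147273, p(49)=173525, p(50)=204226, p(51)=239943, p(52)=281589, p(53)=329931, p(54)=386155, p(55)=451276, p(56)=526823, p(57)=614154, p(58)=715220, p(59)=831820, p(60)=966467, p(61)=1121505, p(62)=1300156, p(63)=1505499, p(64)=1741630, p(65)=2012558, p(66)=2323520, p(67)=2679689, p(68)=3087735, p(69)=3554345, p(70)=4087968, p(71)=4697205, p(72)=5392783, p(73)=6185689, p(74)=7089500, p(75)=8118264, p(76)=9289091, p(77)=10619863, p(78)=12132164, p(79)=13848650, p(80)=15796476, p(81)=18004327, p(82)=20506255, p(83)=23338469, p(84)=26543660, p(85)=30167357, p(86)=34262962, p(87)=38887673, p(88)=44108109, p(89)=49995925, p(90)=56634173, p(91)=64112359, p(92)=72533807, p(93)=82010177, p(94)=92669720, p(95)=104651419, p(96)=118114304, p(97)=133230930, p(98)=150198136, p(99)=169229875, p(100)=190569292, p(101)=214481126, p(102)=241265379, p(103)=271248950, p(104)=304801365, p(105)=342325709, p(106)=384276336, p(107)=431149389, p(108)=483502844, p(109)=541946240, p(110)=607163746, p(111)=679903203, p(112)=761002156, p(113)=851376628, p(114)=952050665, p(115)=1064144451, p(116)=1188908248, p(117)=1327710076, p(118)=1482074143, p(119)=1653668665, p(120)=1844349560, p(121)=2056148051, p(122)=2291320912, p(123)=2552338241, p(124)=2841940500, p(125)=3163127352, p(126)=3519222692, p(127)=3913864295, p(128)=4351078600.
Final step: p(129) = p(128) + p(127) - p(124) - p(122) + p(117) + p(114) - p(107) - p(103) + p(94) + p(89) - p(78) - p(72) + p(59) + p(52) - p(37) - p(29) + p(12) + p(3)
= 4351078600 + 3913864295 - 2841940500 - 2291320912 + 1327710076 + 952050665 - 431149389 - 271248950 + 92669720 + 49995925 - 12132164 - 5392783 + 831820 + 281589 - 21637 - 4565 + 77 + 3
= 4835271870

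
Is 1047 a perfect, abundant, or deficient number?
deficient

Proper divisors of 1047: sum = 1 + 3 + 349 = 353
Since 353 < 1047, 1047 is deficient.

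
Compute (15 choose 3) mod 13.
0

Using Lucas' theorem:
Write n=15 and k=3 in base 13:
n in base 13: [1, 2]
k in base 13: [0, 3]
C(15,3) mod 13 = ∏ C(n_i, k_i) mod 13
Digit binomials (mod 13): C(1,0) = 1; C(2,3) = 0 (k_i > n_i)
Product: 1 × 0 = 0 ≡ 0 (mod 13)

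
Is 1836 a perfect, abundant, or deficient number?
abundant

Proper divisors of 1836: sum = 1 + 2 + 3 + 4 + 6 + 9 + 12 + 17 + ... + 306 + 459 + 612 + 918 (23 divisors) = 3204
Since 3204 > 1836, 1836 is abundant.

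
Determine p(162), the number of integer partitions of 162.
129913904637

p(n) counts ways to write n as a sum of positive integers (order ignored).
Euler's pentagonal recurrence: p(k) = p(k-1) + p(k-2) - p(k-5) - p(k-7) + p(k-12) + p(k-15) - ... (offsets j(3j∓1)/2, signs ++--, p(0)=1, p(<0)=0).
DP table for k = 0..161: p(0)=1, p(1)=1, p(2)=2, p(3)=3, p(4)=5, p(5)=7, p(6)=11, p(7)=15, p(8)=22, p(9)=30, p(10)=42, p(11)=56, p(12)=77, p(13)=101, p(14)=135, p(15)=176, p(16)=231, p(17)=297, p(18)=385, p(19)=490, p(20)=627, p(21)=792, p(22)=1002, p(23)=1255, p(24)=1575, p(25)=1958, p(26)=2436, p(27)=3010, p(28)=3718, p(29)=4565, p(30)=5604, p(31)=6842, p(32)=8349, p(33)=10143, p(34)=12310, p(35)=14883, p(36)=17977, p(37)=21637, p(38)=26015, p(39)=31185, p(40)=37338, p(41)=44583, p(42)=53174, p(43)=63261, p(44)=75175, p(45)=89134, p(46)=105558, p(47)=124754, p(48)=147273, p(49)=173525, p(50)=204226, p(51)=239943, p(52)=281589, p(53)=329931, p(54)=386155, p(55)=451276, p(56)=526823, p(57)=614154, p(58)=715220, p(59)=831820, p(60)=966467, p(61)=1121505, p(62)=1300156, p(63)=1505499, p(64)=1741630, p(65)=2012558, p(66)=2323520, p(67)=2679689, p(68)=3087735, p(69)=3554345, p(70)=4087968, p(71)=4697205, p(72)=5392783, p(73)=6185689, p(74)=7089500, p(75)=8118264, p(76)=9289091, p(77)=10619863, p(78)=12132164, p(79)=13848650, p(80)=15796476, p(81)=18004327, p(82)=20506255, p(83)=23338469, p(84)=26543660, p(85)=30167357, p(86)=34262962, p(87)=38887673, p(88)=44108109, p(89)=49995925, p(90)=56634173, p(91)=64112359, p(92)=72533807, p(93)=82010177, p(94)=92669720, p(95)=104651419, p(96)=118114304, p(97)=133230930, p(98)=150198136, p(99)=169229875, p(100)=190569292, p(101)=214481126, p(102)=241265379, p(103)=271248950, p(104)=304801365, p(105)=342325709, p(106)=384276336, p(107)=431149389, p(108)=483502844, p(109)=541946240, p(110)=607163746, p(111)=679903203, p(112)=761002156, p(113)=851376628, p(114)=952050665, p(115)=1064144451, p(116)=1188908248, p(117)=1327710076, p(118)=1482074143, p(119)=1653668665, p(120)=1844349560, p(121)=2056148051, p(122)=2291320912, p(123)=2552338241, p(124)=2841940500, p(125)=3163127352, p(126)=3519222692, p(127)=3913864295, p(128)=4351078600, p(129)=4835271870, p(130)=5371315400, p(131)=5964539504, p(132)=6620830889, p(133)=7346629512, p(134)=8149040695, p(135)=9035836076, p(136)=10015581680, p(137)=11097645016, p(138)=12292341831, p(139)=13610949895, p(140)=15065878135, p(141)=16670689208, p(142)=18440293320, p(143)=20390982757, p(144)=22540654445, p(145)=24908858009, p(146)=27517052599, p(147)=30388671978, p(148)=33549419497, p(149)=37027355200, p(150)=40853235313, p(151)=45060624582, p(152)=49686288421, p(153)=54770336324, p(154)=60356673280, p(155)=66493182097, p(156)=73232243759, p(157)=80630964769, p(158)=88751778802, p(159)=97662728555, p(160)=107438159466, p(161)=118159068427.
Final step: p(162) = p(161) + p(160) - p(157) - p(155) + p(150) + p(147) - p(140) - p(136) + p(127) + p(122) - p(111) - p(105) + p(92) + p(85) - p(70) - p(62) + p(45) + p(36) - p(17) - p(7)
= 118159068427 + 107438159466 - 80630964769 - 66493182097 + 40853235313 + 30388671978 - 15065878135 - 10015581680 + 3913864295 + 2291320912 - 679903203 - 342325709 + 72533807 + 30167357 - 4087968 - 1300156 + 89134 + 17977 - 297 - 15
= 129913904637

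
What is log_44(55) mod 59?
57

Baby-step giant-step with step n = ⌈√59⌉ = 8.
Baby steps 44^j mod 59 (j:value) for j=0..7: 0:1, 1:44, 2:48, 3:47, 4:3, 5:14, 6:26, 7:23.
Giant-step multiplier: 44^(-8) ≡ 44^(58-8) = 44^50 ≡ 46 (mod 59).
Giant steps γ_i = 55·46^i mod 59: γ_0=55, γ_1=52, γ_2=32, γ_3=56, γ_4=39, γ_5=24, γ_6=42, γ_7=44 (in table at j=1).
x = i·n + j = 7·8 + 1 = 57.
Check: 44^57 ≡ 55 (mod 59).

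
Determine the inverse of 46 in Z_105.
16

gcd(46, 105) = 1, so the inverse exists.
Extended Euclidean algorithm on (105, 46):
105 = 2 × 46 + 13  ⟹  13 = (1)·105 + (-2)·46
46 = 3 × 13 + 7  ⟹  7 = (-3)·105 + (7)·46
13 = 1 × 7 + 6  ⟹  6 = (4)·105 + (-9)·46
7 = 1 × 6 + 1  ⟹  1 = (-7)·105 + (16)·46
So (16)·46 ≡ 1 (mod 105), i.e. 46^(-1) ≡ 16 (mod 105).
Check: 46 × 16 = 736 ≡ 1 (mod 105)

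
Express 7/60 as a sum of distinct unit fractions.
1/9 + 1/180

Greedy algorithm:
7/60: ceiling(60/7) = 9, use 1/9
1/180: ceiling(180/1) = 180, use 1/180
Result: 7/60 = 1/9 + 1/180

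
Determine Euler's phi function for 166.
82

166 = 2 × 83
φ(n) = n × ∏(1 - 1/p) for each prime p dividing n
φ(166) = 166 × (1 - 1/2) × (1 - 1/83) = 82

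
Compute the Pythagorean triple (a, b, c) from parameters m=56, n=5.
(3111, 560, 3161)

Euclid's formula: a = m² - n², b = 2mn, c = m² + n²
m = 56, n = 5
a = 56² - 5² = 3136 - 25 = 3111
b = 2 × 56 × 5 = 560
c = 56² + 5² = 3136 + 25 = 3161
Verification: 3111² + 560² = 9678321 + 313600 = 9991921 = 3161² ✓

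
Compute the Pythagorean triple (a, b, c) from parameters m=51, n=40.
(1001, 4080, 4201)

Euclid's formula: a = m² - n², b = 2mn, c = m² + n²
m = 51, n = 40
a = 51² - 40² = 2601 - 1600 = 1001
b = 2 × 51 × 40 = 4080
c = 51² + 40² = 2601 + 1600 = 4201
Verification: 1001² + 4080² = 1002001 + 16646400 = 17648401 = 4201² ✓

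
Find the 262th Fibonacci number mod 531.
494

Matrix identity: Q^n = [[F_(n+1), F_n], [F_n, F_(n-1)]] with Q = [[1,1],[1,0]].
n = 262 = 100000110₂. Square-and-multiply, entries mod 531:
Q^1 = [[1,1],[1,0]]
Q^2 = (Q^1)² = [[2,1],[1,1]]
Q^4 = (Q^2)² = [[5,3],[3,2]]
Q^8 = (Q^4)² = [[34,21],[21,13]]
Q^16 = (Q^8)² = [[4,456],[456,79]]
Q^32 = (Q^16)² = [[331,147],[147,184]]
Q^65 = (Q^32)²·Q = [[316,13],[13,303]]
Q^131 = (Q^65)²·Q = [[279,197],[197,82]]
Q^262 = (Q^131)² = [[361,494],[494,398]]
F_262 mod 531 = Q^262[0][1] = 494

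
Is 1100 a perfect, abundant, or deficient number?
abundant

Proper divisors of 1100: sum = 1 + 2 + 4 + 5 + 10 + 11 + 20 + 22 + ... + 110 + 220 + 275 + 550 (17 divisors) = 1504
Since 1504 > 1100, 1100 is abundant.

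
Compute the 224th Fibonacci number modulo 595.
378

Matrix identity: Q^n = [[F_(n+1), F_n], [F_n, F_(n-1)]] with Q = [[1,1],[1,0]].
n = 224 = 11100000₂. Square-and-multiply, entries mod 595:
Q^1 = [[1,1],[1,0]]
Q^3 = (Q^1)²·Q = [[3,2],[2,1]]
Q^7 = (Q^3)²·Q = [[21,13],[13,8]]
Q^14 = (Q^7)² = [[15,377],[377,233]]
Q^28 = (Q^14)² = [[149,81],[81,68]]
Q^56 = (Q^28)² = [[202,322],[322,475]]
Q^112 = (Q^56)² = [[498,224],[224,274]]
Q^224 = (Q^112)² = [[85,378],[378,302]]
F_224 mod 595 = Q^224[0][1] = 378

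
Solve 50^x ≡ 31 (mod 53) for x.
31

Baby-step giant-step with step n = ⌈√53⌉ = 8.
Baby steps 50^j mod 53 (j:value) for j=0..7: 0:1, 1:50, 2:9, 3:26, 4:28, 5:22, 6:40, 7:39.
Giant-step multiplier: 50^(-8) ≡ 50^(52-8) = 50^44 ≡ 24 (mod 53).
Giant steps γ_i = 31·24^i mod 53: γ_0=31, γ_1=2, γ_2=48, γ_3=39 (in table at j=7).
x = i·n + j = 3·8 + 7 = 31.
Check: 50^31 ≡ 31 (mod 53).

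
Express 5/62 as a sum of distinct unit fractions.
1/13 + 1/269 + 1/216814

Greedy algorithm:
5/62: ceiling(62/5) = 13, use 1/13
3/806: ceiling(806/3) = 269, use 1/269
1/216814: ceiling(216814/1) = 216814, use 1/216814
Result: 5/62 = 1/13 + 1/269 + 1/216814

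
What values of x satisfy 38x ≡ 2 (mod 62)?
x ≡ 18 (mod 31)

gcd(38, 62) = 2, which divides 2, so solutions exist.
Divide through by 2: 19x ≡ 1 (mod 31).
Find 19^(-1) mod 31 by the extended Euclidean algorithm:
31 = 1 × 19 + 12  ⟹  12 = (1)·31 + (-1)·19
19 = 1 × 12 + 7  ⟹  7 = (-1)·31 + (2)·19
12 = 1 × 7 + 5  ⟹  5 = (2)·31 + (-3)·19
7 = 1 × 5 + 2  ⟹  2 = (-3)·31 + (5)·19
5 = 2 × 2 + 1  ⟹  1 = (8)·31 + (-13)·19
So (-13)·19 ≡ 1 (mod 31), i.e. 19^(-1) ≡ -13 ≡ 18 (mod 31).
x ≡ 18 × 1 = 18 ≡ 18 (mod 31).
Check: 38 × 18 = 684 ≡ 2 (mod 62).
x ≡ 18 (mod 31), giving 2 solutions mod 62.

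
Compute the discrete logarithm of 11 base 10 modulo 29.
23

Baby-step giant-step with step n = ⌈√29⌉ = 6.
Baby steps 10^j mod 29 (j:value) for j=0..5: 0:1, 1:10, 2:13, 3:14, 4:24, 5:8.
Giant-step multiplier: 10^(-6) ≡ 10^(28-6) = 10^22 ≡ 4 (mod 29).
Giant steps γ_i = 11·4^i mod 29: γ_0=11, γ_1=15, γ_2=2, γ_3=8 (in table at j=5).
x = i·n + j = 3·6 + 5 = 23.
Check: 10^23 ≡ 11 (mod 29).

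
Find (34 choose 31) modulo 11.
0

Using Lucas' theorem:
Write n=34 and k=31 in base 11:
n in base 11: [3, 1]
k in base 11: [2, 9]
C(34,31) mod 11 = ∏ C(n_i, k_i) mod 11
Digit binomials (mod 11): C(3,2) = 3; C(1,9) = 0 (k_i > n_i)
Product: 3 × 0 = 0 ≡ 0 (mod 11)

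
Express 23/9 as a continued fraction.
[2; 1, 1, 4]

Euclidean algorithm steps:
23 = 2 × 9 + 5
9 = 1 × 5 + 4
5 = 1 × 4 + 1
4 = 4 × 1 + 0
Continued fraction: [2; 1, 1, 4]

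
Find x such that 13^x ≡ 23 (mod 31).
27

Baby-step giant-step with step n = ⌈√31⌉ = 6.
Baby steps 13^j mod 31 (j:value) for j=0..5: 0:1, 1:13, 2:14, 3:27, 4:10, 5:6.
Giant-step multiplier: 13^(-6) ≡ 13^(30-6) = 13^24 ≡ 2 (mod 31).
Giant steps γ_i = 23·2^i mod 31: γ_0=23, γ_1=15, γ_2=30, γ_3=29, γ_4=27 (in table at j=3).
x = i·n + j = 4·6 + 3 = 27.
Check: 13^27 ≡ 23 (mod 31).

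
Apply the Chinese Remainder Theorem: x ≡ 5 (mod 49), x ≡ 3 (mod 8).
299

Using Chinese Remainder Theorem:
M = 49 × 8 = 392
M1 = 8, M2 = 49
y1 = 8^(-1) mod 49 = 43
y2 = 49^(-1) mod 8 = 1
x = (5×8×43 + 3×49×1) mod 392 = 299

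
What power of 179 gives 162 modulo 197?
73

Baby-step giant-step with step n = ⌈√197⌉ = 15.
Baby steps 179^j mod 197 (j:value) for j=0..14: 0:1, 1:179, 2:127, 3:78, 4:172, 5:56, 6:174, 7:20, 8:34, 9:176, 10:181, 11:91, 12:135, 13:131, 14:6.
Giant-step multiplier: 179^(-15) ≡ 179^(196-15) = 179^181 ≡ 31 (mod 197).
Giant steps γ_i = 162·31^i mod 197: γ_0=162, γ_1=97, γ_2=52, γ_3=36, γ_4=131 (in table at j=13).
x = i·n + j = 4·15 + 13 = 73.
Check: 179^73 ≡ 162 (mod 197).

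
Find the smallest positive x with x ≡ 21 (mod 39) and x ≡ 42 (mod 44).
1230

Using Chinese Remainder Theorem:
M = 39 × 44 = 1716
M1 = 44, M2 = 39
y1 = 44^(-1) mod 39 = 8
y2 = 39^(-1) mod 44 = 35
x = (21×44×8 + 42×39×35) mod 1716 = 1230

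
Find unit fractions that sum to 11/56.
1/6 + 1/34 + 1/2856

Greedy algorithm:
11/56: ceiling(56/11) = 6, use 1/6
5/168: ceiling(168/5) = 34, use 1/34
1/2856: ceiling(2856/1) = 2856, use 1/2856
Result: 11/56 = 1/6 + 1/34 + 1/2856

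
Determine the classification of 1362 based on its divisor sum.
abundant

Proper divisors of 1362: sum = 1 + 2 + 3 + 6 + 227 + 454 + 681 = 1374
Since 1374 > 1362, 1362 is abundant.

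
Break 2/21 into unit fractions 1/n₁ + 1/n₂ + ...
1/11 + 1/231

Greedy algorithm:
2/21: ceiling(21/2) = 11, use 1/11
1/231: ceiling(231/1) = 231, use 1/231
Result: 2/21 = 1/11 + 1/231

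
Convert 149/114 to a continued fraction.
[1; 3, 3, 1, 8]

Euclidean algorithm steps:
149 = 1 × 114 + 35
114 = 3 × 35 + 9
35 = 3 × 9 + 8
9 = 1 × 8 + 1
8 = 8 × 1 + 0
Continued fraction: [1; 3, 3, 1, 8]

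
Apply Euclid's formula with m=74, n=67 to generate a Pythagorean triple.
(987, 9916, 9965)

Euclid's formula: a = m² - n², b = 2mn, c = m² + n²
m = 74, n = 67
a = 74² - 67² = 5476 - 4489 = 987
b = 2 × 74 × 67 = 9916
c = 74² + 67² = 5476 + 4489 = 9965
Verification: 987² + 9916² = 974169 + 98327056 = 99301225 = 9965² ✓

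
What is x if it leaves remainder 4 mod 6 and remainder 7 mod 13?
46

Using Chinese Remainder Theorem:
M = 6 × 13 = 78
M1 = 13, M2 = 6
y1 = 13^(-1) mod 6 = 1
y2 = 6^(-1) mod 13 = 11
x = (4×13×1 + 7×6×11) mod 78 = 46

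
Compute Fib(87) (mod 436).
46

Matrix identity: Q^n = [[F_(n+1), F_n], [F_n, F_(n-1)]] with Q = [[1,1],[1,0]].
n = 87 = 1010111₂. Square-and-multiply, entries mod 436:
Q^1 = [[1,1],[1,0]]
Q^2 = (Q^1)² = [[2,1],[1,1]]
Q^5 = (Q^2)²·Q = [[8,5],[5,3]]
Q^10 = (Q^5)² = [[89,55],[55,34]]
Q^21 = (Q^10)²·Q = [[271,46],[46,225]]
Q^43 = (Q^21)²·Q = [[273,129],[129,144]]
Q^87 = (Q^43)²·Q = [[211,46],[46,165]]
F_87 mod 436 = Q^87[0][1] = 46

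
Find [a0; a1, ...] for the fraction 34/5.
[6; 1, 4]

Euclidean algorithm steps:
34 = 6 × 5 + 4
5 = 1 × 4 + 1
4 = 4 × 1 + 0
Continued fraction: [6; 1, 4]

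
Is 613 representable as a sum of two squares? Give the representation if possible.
17² + 18² (a=17, b=18)

Factorization: 613 = 613
By Fermat: n is sum of two squares iff every prime p ≡ 3 (mod 4) appears to even power.
All primes ≡ 3 (mod 4) appear to even power.
Search a = 0, 1, 2, … for 613 - a² a perfect square: first hit at a = 17: 613 - 289 = 324 = 18².
613 = 17² + 18² = 289 + 324 ✓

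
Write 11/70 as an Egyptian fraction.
1/7 + 1/70

Greedy algorithm:
11/70: ceiling(70/11) = 7, use 1/7
1/70: ceiling(70/1) = 70, use 1/70
Result: 11/70 = 1/7 + 1/70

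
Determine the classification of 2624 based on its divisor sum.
abundant

Proper divisors of 2624: sum = 1 + 2 + 4 + 8 + 16 + 32 + 41 + 64 + 82 + 164 + 328 + 656 + 1312 = 2710
Since 2710 > 2624, 2624 is abundant.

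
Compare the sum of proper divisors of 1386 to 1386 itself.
abundant

Proper divisors of 1386: sum = 1 + 2 + 3 + 6 + 7 + 9 + 11 + 14 + ... + 198 + 231 + 462 + 693 (23 divisors) = 2358
Since 2358 > 1386, 1386 is abundant.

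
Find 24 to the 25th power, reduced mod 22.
10

Repeated squaring. Binary of 25 = 11001.
24^1 ≡ 2 (mod 22); 24^2 ≡ 4 (mod 22); 24^4 ≡ 16 (mod 22); 24^8 ≡ 14 (mod 22); 24^16 ≡ 20 (mod 22)
24^25 = 24^1 × 24^8 × 24^16 ≡ 10 (mod 22)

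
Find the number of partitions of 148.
33549419497

p(n) counts ways to write n as a sum of positive integers (order ignored).
Euler's pentagonal recurrence: p(k) = p(k-1) + p(k-2) - p(k-5) - p(k-7) + p(k-12) + p(k-15) - ... (offsets j(3j∓1)/2, signs ++--, p(0)=1, p(<0)=0).
DP table for k = 0..147: p(0)=1, p(1)=1, p(2)=2, p(3)=3, p(4)=5, p(5)=7, p(6)=11, p(7)=15, p(8)=22, p(9)=30, p(10)=42, p(11)=56, p(12)=77, p(13)=101, p(14)=135, p(15)=176, p(16)=231, p(17)=297, p(18)=385, p(19)=490, p(20)=627, p(21)=792, p(22)=1002, p(23)=1255, p(24)=1575, p(25)=1958, p(26)=2436, p(27)=3010, p(28)=3718, p(29)=4565, p(30)=5604, p(31)=6842, p(32)=8349, p(33)=10143, p(34)=12310, p(35)=14883, p(36)=17977, p(37)=21637, p(38)=26015, p(39)=31185, p(40)=37338, p(41)=44583, p(42)=53174, p(43)=63261, p(44)=75175, p(45)=89134, p(46)=105558, p(47)=124754, p(48)=147273, p(49)=173525, p(50)=204226, p(51)=239943, p(52)=281589, p(53)=329931, p(54)=386155, p(55)=451276, p(56)=526823, p(57)=614154, p(58)=715220, p(59)=831820, p(60)=966467, p(61)=1121505, p(62)=1300156, p(63)=1505499, p(64)=1741630, p(65)=2012558, p(66)=2323520, p(67)=2679689, p(68)=3087735, p(69)=3554345, p(70)=4087968, p(71)=4697205, p(72)=5392783, p(73)=6185689, p(74)=7089500, p(75)=8118264, p(76)=9289091, p(77)=10619863, p(78)=12132164, p(79)=13848650, p(80)=15796476, p(81)=18004327, p(82)=20506255, p(83)=23338469, p(84)=26543660, p(85)=30167357, p(86)=34262962, p(87)=38887673, p(88)=44108109, p(89)=49995925, p(90)=56634173, p(91)=64112359, p(92)=72533807, p(93)=82010177, p(94)=92669720, p(95)=104651419, p(96)=118114304, p(97)=133230930, p(98)=150198136, p(99)=169229875, p(100)=190569292, p(101)=214481126, p(102)=241265379, p(103)=271248950, p(104)=304801365, p(105)=342325709, p(106)=384276336, p(107)=431149389, p(108)=483502844, p(109)=541946240, p(110)=607163746, p(111)=679903203, p(112)=761002156, p(113)=851376628, p(114)=952050665, p(115)=1064144451, p(116)=1188908248, p(117)=1327710076, p(118)=1482074143, p(119)=1653668665, p(120)=1844349560, p(121)=2056148051, p(122)=2291320912, p(123)=2552338241, p(124)=2841940500, p(125)=3163127352, p(126)=3519222692, p(127)=3913864295, p(128)=4351078600, p(129)=4835271870, p(130)=5371315400, p(131)=5964539504, p(132)=6620830889, p(133)=7346629512, p(134)=8149040695, p(135)=9035836076, p(136)=10015581680, p(137)=11097645016, p(138)=12292341831, p(139)=13610949895, p(140)=15065878135, p(141)=16670689208, p(142)=18440293320, p(143)=20390982757, p(144)=22540654445, p(145)=24908858009, p(146)=27517052599, p(147)=30388671978.
Final step: p(148) = p(147) + p(146) - p(143) - p(141) + p(136) + p(133) - p(126) - p(122) + p(113) + p(108) - p(97) - p(91) + p(78) + p(71) - p(56) - p(48) + p(31) + p(22) - p(3)
= 30388671978 + 27517052599 - 20390982757 - 16670689208 + 10015581680 + 7346629512 - 3519222692 - 2291320912 + 851376628 + 483502844 - 133230930 - 64112359 + 12132164 + 4697205 - 526823 - 147273 + 6842 + 1002 - 3
= 33549419497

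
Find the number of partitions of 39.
31185

p(n) counts ways to write n as a sum of positive integers (order ignored).
Euler's pentagonal recurrence: p(k) = p(k-1) + p(k-2) - p(k-5) - p(k-7) + p(k-12) + p(k-15) - ... (offsets j(3j∓1)/2, signs ++--, p(0)=1, p(<0)=0).
DP table for k = 0..38: p(0)=1, p(1)=1, p(2)=2, p(3)=3, p(4)=5, p(5)=7, p(6)=11, p(7)=15, p(8)=22, p(9)=30, p(10)=42, p(11)=56, p(12)=77, p(13)=101, p(14)=135, p(15)=176, p(16)=231, p(17)=297, p(18)=385, p(19)=490, p(20)=627, p(21)=792, p(22)=1002, p(23)=1255, p(24)=1575, p(25)=1958, p(26)=2436, p(27)=3010, p(28)=3718, p(29)=4565, p(30)=5604, p(31)=6842, p(32)=8349, p(33)=10143, p(34)=12310, p(35)=14883, p(36)=17977, p(37)=21637, p(38)=26015.
Final step: p(39) = p(38) + p(37) - p(34) - p(32) + p(27) + p(24) - p(17) - p(13) + p(4)
= 26015 + 21637 - 12310 - 8349 + 3010 + 1575 - 297 - 101 + 5
= 31185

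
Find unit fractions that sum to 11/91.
1/9 + 1/103 + 1/16872 + 1/474423768

Greedy algorithm:
11/91: ceiling(91/11) = 9, use 1/9
8/819: ceiling(819/8) = 103, use 1/103
5/84357: ceiling(84357/5) = 16872, use 1/16872
1/474423768: ceiling(474423768/1) = 474423768, use 1/474423768
Result: 11/91 = 1/9 + 1/103 + 1/16872 + 1/474423768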